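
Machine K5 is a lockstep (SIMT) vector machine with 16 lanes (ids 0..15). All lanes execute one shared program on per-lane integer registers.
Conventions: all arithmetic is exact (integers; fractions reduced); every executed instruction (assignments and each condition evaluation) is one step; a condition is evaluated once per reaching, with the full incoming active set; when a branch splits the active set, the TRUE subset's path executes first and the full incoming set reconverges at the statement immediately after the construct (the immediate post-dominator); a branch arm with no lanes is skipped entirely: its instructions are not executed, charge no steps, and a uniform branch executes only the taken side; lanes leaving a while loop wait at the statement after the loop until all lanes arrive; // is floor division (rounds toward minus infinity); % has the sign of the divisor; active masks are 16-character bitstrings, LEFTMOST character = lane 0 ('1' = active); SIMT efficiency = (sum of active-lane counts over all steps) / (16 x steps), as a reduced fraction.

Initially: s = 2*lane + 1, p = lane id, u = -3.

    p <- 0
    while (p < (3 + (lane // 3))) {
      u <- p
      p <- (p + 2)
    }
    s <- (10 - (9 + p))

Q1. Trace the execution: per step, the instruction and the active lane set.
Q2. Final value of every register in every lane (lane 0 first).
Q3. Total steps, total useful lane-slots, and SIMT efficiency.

step 0: p <- 0                       1111111111111111
step 1: eval (p < (3 + (lane // 3))) 1111111111111111
step 2: u <- p                       1111111111111111
step 3: p <- (p + 2)                 1111111111111111
step 4: eval (p < (3 + (lane // 3))) 1111111111111111
step 5: u <- p                       1111111111111111
step 6: p <- (p + 2)                 1111111111111111
step 7: eval (p < (3 + (lane // 3))) 1111111111111111
step 8: u <- p                       0000001111111111
step 9: p <- (p + 2)                 0000001111111111
step 10: eval (p < (3 + (lane // 3))) 0000001111111111
step 11: u <- p                       0000000000001111
step 12: p <- (p + 2)                 0000000000001111
step 13: eval (p < (3 + (lane // 3))) 0000000000001111
step 14: s <- (10 - (9 + p))          1111111111111111

Answer: 15 steps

s: -3,-3,-3,-3,-3,-3,-5,-5,-5,-5,-5,-5,-7,-7,-7,-7
p: 4,4,4,4,4,4,6,6,6,6,6,6,8,8,8,8
u: 2,2,2,2,2,2,4,4,4,4,4,4,6,6,6,6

steps = 15; useful = 186; efficiency = 186/240 = 31/40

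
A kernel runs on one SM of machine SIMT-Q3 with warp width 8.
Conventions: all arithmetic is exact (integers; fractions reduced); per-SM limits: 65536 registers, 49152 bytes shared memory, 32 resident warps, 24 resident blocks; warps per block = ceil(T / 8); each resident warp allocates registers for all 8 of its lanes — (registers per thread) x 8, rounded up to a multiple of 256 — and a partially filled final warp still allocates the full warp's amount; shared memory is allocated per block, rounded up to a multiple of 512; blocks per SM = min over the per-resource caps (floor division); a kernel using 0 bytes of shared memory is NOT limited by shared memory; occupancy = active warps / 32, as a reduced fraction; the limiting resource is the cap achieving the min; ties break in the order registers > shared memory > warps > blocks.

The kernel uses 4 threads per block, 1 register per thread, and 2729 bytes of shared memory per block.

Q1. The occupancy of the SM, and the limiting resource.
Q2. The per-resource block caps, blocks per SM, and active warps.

Answer: occupancy 1/2, limited by shared memory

registers: 256 blocks
shared memory: 16 blocks
warps: 32 blocks
blocks: 24 blocks

Answer: 16 blocks, 16 active warps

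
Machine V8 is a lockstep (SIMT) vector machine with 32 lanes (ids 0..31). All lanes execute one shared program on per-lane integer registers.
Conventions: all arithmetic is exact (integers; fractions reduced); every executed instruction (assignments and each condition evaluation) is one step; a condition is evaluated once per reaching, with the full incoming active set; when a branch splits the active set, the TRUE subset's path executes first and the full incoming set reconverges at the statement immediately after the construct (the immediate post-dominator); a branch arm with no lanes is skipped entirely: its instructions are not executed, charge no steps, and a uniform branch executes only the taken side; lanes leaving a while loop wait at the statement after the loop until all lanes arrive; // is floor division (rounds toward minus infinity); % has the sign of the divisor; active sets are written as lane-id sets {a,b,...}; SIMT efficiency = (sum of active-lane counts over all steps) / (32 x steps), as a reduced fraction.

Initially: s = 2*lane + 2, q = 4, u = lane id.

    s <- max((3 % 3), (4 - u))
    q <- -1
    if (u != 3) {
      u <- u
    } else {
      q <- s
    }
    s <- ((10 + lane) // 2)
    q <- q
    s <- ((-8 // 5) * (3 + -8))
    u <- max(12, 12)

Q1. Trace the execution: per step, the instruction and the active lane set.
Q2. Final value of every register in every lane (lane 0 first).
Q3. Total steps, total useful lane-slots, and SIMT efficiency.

step 0: s <- max((3 % 3), (4 - u))   {0,1,2,3,4,5,6,7,8,9,10,11,12,13,14,15,16,17,18,19,20,21,22,23,24,25,26,27,28,29,30,31}
step 1: q <- -1                      {0,1,2,3,4,5,6,7,8,9,10,11,12,13,14,15,16,17,18,19,20,21,22,23,24,25,26,27,28,29,30,31}
step 2: eval (u != 3)                {0,1,2,3,4,5,6,7,8,9,10,11,12,13,14,15,16,17,18,19,20,21,22,23,24,25,26,27,28,29,30,31}
step 3: u <- u                       {0,1,2,4,5,6,7,8,9,10,11,12,13,14,15,16,17,18,19,20,21,22,23,24,25,26,27,28,29,30,31}
step 4: q <- s                       {3}
step 5: s <- ((10 + lane) // 2)      {0,1,2,3,4,5,6,7,8,9,10,11,12,13,14,15,16,17,18,19,20,21,22,23,24,25,26,27,28,29,30,31}
step 6: q <- q                       {0,1,2,3,4,5,6,7,8,9,10,11,12,13,14,15,16,17,18,19,20,21,22,23,24,25,26,27,28,29,30,31}
step 7: s <- ((-8 // 5) * (3 + -8))  {0,1,2,3,4,5,6,7,8,9,10,11,12,13,14,15,16,17,18,19,20,21,22,23,24,25,26,27,28,29,30,31}
step 8: u <- max(12, 12)             {0,1,2,3,4,5,6,7,8,9,10,11,12,13,14,15,16,17,18,19,20,21,22,23,24,25,26,27,28,29,30,31}

Answer: 9 steps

s: 10,10,10,10,10,10,10,10,10,10,10,10,10,10,10,10,10,10,10,10,10,10,10,10,10,10,10,10,10,10,10,10
q: -1,-1,-1,1,-1,-1,-1,-1,-1,-1,-1,-1,-1,-1,-1,-1,-1,-1,-1,-1,-1,-1,-1,-1,-1,-1,-1,-1,-1,-1,-1,-1
u: 12,12,12,12,12,12,12,12,12,12,12,12,12,12,12,12,12,12,12,12,12,12,12,12,12,12,12,12,12,12,12,12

steps = 9; useful = 256; efficiency = 256/288 = 8/9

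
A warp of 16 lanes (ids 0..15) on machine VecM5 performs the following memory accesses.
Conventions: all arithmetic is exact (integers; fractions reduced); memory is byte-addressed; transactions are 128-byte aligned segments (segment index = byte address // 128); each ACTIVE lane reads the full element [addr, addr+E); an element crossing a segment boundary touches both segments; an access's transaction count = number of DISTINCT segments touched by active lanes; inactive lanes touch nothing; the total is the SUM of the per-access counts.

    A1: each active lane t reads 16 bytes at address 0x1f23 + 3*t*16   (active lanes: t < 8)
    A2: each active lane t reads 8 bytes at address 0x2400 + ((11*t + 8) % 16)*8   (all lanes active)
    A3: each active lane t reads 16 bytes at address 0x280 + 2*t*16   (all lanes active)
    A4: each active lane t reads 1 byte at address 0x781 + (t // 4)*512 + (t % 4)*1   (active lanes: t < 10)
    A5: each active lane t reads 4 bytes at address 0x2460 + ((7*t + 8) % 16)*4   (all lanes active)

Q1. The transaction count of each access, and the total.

A1: 4 transactions
A2: 1 transaction
A3: 4 transactions
A4: 3 transactions
A5: 2 transactions

Answer: 4,1,4,3,2; total 14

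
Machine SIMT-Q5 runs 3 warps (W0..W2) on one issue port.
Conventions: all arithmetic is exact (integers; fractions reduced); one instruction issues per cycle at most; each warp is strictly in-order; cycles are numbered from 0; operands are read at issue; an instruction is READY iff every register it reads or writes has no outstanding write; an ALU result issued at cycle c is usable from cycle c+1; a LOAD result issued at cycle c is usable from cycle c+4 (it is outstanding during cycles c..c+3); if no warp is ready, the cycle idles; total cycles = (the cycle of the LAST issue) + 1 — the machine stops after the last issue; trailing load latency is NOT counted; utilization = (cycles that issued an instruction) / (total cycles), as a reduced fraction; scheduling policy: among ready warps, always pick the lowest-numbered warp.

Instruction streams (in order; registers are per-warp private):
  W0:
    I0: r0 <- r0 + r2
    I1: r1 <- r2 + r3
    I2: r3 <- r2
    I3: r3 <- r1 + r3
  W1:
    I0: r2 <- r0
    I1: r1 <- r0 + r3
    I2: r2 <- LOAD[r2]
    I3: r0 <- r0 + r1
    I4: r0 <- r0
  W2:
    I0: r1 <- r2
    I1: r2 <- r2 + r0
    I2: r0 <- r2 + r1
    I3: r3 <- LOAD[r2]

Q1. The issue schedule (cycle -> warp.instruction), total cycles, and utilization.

cycle 0: W0.I0
cycle 1: W0.I1
cycle 2: W0.I2
cycle 3: W0.I3
cycle 4: W1.I0
cycle 5: W1.I1
cycle 6: W1.I2
cycle 7: W1.I3
cycle 8: W1.I4
cycle 9: W2.I0
cycle 10: W2.I1
cycle 11: W2.I2
cycle 12: W2.I3

Answer: 13 cycles, utilization 1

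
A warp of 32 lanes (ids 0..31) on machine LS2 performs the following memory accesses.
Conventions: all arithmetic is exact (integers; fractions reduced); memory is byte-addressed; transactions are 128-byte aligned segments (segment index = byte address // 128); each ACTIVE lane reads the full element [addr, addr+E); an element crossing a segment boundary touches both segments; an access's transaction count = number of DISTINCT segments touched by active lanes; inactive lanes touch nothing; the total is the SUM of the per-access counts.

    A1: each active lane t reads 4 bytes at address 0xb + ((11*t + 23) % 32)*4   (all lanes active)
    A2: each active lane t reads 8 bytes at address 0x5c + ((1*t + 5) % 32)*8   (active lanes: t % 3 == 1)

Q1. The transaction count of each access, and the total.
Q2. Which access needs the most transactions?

A1: 2 transactions
A2: 3 transactions

Answer: 2,3; total 5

Answer: A2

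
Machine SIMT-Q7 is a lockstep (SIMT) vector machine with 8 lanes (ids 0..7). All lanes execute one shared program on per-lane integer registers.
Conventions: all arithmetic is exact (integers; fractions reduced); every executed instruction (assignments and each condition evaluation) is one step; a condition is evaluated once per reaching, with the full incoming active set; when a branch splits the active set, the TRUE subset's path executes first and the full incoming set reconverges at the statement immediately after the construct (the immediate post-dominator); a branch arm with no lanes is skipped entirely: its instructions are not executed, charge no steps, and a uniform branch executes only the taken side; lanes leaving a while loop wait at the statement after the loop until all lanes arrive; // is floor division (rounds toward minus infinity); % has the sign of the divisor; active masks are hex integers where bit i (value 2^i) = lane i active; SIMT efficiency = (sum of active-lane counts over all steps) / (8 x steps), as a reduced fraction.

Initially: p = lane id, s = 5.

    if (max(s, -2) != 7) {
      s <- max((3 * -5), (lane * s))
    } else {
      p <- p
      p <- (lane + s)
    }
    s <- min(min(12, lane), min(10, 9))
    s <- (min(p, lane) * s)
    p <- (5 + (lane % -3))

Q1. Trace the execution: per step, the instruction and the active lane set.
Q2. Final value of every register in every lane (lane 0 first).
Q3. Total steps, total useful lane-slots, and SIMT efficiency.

step 0: eval (max(s, -2) != 7)       0xff
step 1: s <- max((3 * -5), (lane * s)) 0xff
step 2: s <- min(min(12, lane), min(10, 9)) 0xff
step 3: s <- (min(p, lane) * s)      0xff
step 4: p <- (5 + (lane % -3))       0xff

Answer: 5 steps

p: 5,3,4,5,3,4,5,3
s: 0,1,4,9,16,25,36,49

steps = 5; useful = 40; efficiency = 40/40 = 1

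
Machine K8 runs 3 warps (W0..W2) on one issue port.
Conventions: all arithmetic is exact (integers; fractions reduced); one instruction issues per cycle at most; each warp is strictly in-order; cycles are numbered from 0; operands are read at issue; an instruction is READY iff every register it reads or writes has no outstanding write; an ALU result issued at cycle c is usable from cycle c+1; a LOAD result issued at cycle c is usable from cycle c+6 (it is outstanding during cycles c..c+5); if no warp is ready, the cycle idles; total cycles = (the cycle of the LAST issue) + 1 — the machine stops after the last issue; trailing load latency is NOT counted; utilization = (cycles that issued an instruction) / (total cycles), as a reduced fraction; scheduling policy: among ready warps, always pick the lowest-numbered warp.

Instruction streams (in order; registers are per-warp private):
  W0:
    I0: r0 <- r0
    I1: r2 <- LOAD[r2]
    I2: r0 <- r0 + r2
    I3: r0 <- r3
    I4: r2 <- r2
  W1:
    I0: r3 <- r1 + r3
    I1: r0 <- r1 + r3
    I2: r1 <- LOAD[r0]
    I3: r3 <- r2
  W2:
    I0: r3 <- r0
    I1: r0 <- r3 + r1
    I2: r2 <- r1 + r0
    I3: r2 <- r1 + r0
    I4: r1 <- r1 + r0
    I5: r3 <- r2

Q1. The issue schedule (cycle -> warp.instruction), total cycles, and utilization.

cycle 0: W0.I0
cycle 1: W0.I1
cycle 2: W1.I0
cycle 3: W1.I1
cycle 4: W1.I2
cycle 5: W1.I3
cycle 6: W2.I0
cycle 7: W0.I2
cycle 8: W0.I3
cycle 9: W0.I4
cycle 10: W2.I1
cycle 11: W2.I2
cycle 12: W2.I3
cycle 13: W2.I4
cycle 14: W2.I5

Answer: 15 cycles, utilization 1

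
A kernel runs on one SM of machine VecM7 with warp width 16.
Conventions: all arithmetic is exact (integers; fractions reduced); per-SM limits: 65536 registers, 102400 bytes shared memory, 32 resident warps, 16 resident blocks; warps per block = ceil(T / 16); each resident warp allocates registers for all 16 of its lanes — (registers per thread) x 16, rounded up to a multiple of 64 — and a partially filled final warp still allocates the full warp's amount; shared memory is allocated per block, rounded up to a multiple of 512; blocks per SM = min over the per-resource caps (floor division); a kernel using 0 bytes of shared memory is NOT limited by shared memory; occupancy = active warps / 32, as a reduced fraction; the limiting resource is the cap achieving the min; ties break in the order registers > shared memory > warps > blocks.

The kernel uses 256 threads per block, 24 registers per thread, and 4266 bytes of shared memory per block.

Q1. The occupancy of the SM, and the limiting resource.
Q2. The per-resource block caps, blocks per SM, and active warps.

Answer: occupancy 1, limited by warps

registers: 10 blocks
shared memory: 22 blocks
warps: 2 blocks
blocks: 16 blocks

Answer: 2 blocks, 32 active warps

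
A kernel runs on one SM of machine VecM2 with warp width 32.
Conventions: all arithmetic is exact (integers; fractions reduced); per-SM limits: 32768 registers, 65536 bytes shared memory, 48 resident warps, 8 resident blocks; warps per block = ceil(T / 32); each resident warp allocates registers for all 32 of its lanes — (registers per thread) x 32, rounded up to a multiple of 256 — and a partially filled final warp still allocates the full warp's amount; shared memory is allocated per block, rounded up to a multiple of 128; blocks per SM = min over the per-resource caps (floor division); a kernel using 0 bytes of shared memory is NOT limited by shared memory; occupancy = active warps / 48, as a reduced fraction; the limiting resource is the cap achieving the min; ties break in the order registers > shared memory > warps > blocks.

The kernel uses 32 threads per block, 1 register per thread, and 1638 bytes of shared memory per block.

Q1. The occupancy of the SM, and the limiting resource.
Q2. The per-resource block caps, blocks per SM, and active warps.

Answer: occupancy 1/6, limited by blocks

registers: 128 blocks
shared memory: 39 blocks
warps: 48 blocks
blocks: 8 blocks

Answer: 8 blocks, 8 active warps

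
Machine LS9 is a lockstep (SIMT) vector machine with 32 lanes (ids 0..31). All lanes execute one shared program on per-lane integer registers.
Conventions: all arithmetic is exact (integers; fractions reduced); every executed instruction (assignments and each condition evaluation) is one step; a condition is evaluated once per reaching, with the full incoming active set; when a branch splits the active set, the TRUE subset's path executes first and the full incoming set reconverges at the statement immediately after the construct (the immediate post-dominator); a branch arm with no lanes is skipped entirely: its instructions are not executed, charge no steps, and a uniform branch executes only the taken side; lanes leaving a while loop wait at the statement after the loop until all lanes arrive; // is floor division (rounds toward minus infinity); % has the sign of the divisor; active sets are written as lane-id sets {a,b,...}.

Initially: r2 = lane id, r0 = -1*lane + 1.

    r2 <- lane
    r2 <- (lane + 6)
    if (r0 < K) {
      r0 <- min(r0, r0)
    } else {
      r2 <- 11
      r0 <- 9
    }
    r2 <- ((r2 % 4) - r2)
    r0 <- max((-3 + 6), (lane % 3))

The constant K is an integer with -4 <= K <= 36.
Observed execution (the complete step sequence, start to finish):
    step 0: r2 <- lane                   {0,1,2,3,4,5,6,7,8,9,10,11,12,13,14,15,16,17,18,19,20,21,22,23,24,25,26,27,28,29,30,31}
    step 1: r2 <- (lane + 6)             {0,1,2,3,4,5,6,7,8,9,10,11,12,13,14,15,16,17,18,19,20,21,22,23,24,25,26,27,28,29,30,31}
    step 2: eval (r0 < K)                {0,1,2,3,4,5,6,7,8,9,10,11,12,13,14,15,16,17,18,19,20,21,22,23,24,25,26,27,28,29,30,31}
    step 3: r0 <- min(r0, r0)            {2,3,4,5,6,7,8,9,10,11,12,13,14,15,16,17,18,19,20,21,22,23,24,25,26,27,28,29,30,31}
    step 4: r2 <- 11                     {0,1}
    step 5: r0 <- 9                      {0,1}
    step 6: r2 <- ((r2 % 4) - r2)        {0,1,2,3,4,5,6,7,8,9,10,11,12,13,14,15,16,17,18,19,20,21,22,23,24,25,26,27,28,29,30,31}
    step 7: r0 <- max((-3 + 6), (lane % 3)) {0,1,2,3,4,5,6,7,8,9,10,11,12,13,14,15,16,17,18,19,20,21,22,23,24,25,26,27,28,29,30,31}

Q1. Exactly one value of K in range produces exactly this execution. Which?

Answer: K = 0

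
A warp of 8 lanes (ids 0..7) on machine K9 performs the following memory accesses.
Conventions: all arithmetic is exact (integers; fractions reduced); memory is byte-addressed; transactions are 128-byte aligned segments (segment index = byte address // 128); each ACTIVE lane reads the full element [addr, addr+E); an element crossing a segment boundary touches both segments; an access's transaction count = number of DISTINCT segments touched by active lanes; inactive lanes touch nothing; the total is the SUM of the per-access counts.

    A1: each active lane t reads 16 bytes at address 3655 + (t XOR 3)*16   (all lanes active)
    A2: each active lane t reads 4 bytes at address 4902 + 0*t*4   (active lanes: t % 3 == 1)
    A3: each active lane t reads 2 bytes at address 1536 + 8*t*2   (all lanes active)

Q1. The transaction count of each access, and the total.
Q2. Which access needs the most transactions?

A1: 2 transactions
A2: 1 transaction
A3: 1 transaction

Answer: 2,1,1; total 4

Answer: A1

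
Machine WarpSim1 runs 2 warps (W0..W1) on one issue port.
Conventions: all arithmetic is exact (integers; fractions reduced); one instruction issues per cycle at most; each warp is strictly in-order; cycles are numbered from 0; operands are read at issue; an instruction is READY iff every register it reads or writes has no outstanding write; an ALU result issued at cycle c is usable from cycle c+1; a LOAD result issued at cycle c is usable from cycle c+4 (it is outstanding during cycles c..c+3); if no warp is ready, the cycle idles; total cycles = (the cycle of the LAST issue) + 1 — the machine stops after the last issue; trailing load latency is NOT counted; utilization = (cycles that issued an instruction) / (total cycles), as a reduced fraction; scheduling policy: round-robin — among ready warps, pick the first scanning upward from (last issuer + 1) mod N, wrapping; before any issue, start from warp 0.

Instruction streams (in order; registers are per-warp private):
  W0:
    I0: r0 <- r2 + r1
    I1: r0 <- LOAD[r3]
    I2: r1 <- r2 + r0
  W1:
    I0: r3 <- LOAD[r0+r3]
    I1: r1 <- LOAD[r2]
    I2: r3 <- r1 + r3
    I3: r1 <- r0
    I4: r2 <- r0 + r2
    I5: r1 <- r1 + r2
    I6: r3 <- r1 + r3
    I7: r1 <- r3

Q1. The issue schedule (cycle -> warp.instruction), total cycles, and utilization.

cycle 0: W0.I0
cycle 1: W1.I0
cycle 2: W0.I1
cycle 3: W1.I1
cycle 4: idle
cycle 5: idle
cycle 6: W0.I2
cycle 7: W1.I2
cycle 8: W1.I3
cycle 9: W1.I4
cycle 10: W1.I5
cycle 11: W1.I6
cycle 12: W1.I7

Answer: 13 cycles, utilization 11/13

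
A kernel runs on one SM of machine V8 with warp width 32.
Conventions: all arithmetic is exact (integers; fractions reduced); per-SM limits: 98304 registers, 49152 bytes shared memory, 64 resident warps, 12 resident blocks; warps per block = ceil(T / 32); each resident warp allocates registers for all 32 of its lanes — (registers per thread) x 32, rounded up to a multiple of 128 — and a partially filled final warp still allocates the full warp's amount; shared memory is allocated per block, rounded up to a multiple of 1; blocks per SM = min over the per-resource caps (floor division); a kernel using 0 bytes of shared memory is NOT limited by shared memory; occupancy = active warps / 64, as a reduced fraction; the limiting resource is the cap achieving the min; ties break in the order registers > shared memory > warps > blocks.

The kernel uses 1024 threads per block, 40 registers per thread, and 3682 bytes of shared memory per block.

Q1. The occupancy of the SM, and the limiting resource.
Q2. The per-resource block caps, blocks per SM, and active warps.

Answer: occupancy 1, limited by registers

registers: 2 blocks
shared memory: 13 blocks
warps: 2 blocks
blocks: 12 blocks

Answer: 2 blocks, 64 active warps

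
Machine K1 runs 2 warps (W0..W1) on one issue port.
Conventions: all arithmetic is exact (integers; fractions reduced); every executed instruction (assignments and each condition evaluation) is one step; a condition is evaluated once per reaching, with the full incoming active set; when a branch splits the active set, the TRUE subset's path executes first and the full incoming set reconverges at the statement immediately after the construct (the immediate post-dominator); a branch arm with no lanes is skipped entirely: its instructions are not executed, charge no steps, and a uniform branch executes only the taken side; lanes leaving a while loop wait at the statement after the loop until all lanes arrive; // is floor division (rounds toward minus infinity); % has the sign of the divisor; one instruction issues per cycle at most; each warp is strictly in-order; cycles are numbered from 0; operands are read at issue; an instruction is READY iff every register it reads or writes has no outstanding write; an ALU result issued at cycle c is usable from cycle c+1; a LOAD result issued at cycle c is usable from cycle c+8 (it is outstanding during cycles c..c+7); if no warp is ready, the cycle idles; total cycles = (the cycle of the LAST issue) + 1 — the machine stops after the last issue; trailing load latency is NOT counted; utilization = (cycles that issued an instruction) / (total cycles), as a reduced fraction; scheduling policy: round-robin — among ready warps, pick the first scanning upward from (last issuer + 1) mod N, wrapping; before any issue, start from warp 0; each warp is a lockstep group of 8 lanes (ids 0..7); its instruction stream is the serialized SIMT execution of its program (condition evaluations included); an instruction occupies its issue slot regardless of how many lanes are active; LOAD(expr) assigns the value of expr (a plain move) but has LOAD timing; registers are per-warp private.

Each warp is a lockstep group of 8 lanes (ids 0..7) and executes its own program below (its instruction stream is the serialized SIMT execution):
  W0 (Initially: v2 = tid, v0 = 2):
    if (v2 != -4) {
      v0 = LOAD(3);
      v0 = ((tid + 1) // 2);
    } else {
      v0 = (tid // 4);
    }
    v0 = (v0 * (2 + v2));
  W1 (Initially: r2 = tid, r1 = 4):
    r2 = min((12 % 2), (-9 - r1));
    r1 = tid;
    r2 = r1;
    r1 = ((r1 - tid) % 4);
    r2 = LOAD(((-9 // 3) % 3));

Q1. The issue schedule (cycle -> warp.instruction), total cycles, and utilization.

cycle 0: W0.I0
cycle 1: W1.I0
cycle 2: W0.I1
cycle 3: W1.I1
cycle 4: W1.I2
cycle 5: W1.I3
cycle 6: W1.I4
cycle 7: idle
cycle 8: idle
cycle 9: idle
cycle 10: W0.I2
cycle 11: W0.I3

Answer: 12 cycles, utilization 3/4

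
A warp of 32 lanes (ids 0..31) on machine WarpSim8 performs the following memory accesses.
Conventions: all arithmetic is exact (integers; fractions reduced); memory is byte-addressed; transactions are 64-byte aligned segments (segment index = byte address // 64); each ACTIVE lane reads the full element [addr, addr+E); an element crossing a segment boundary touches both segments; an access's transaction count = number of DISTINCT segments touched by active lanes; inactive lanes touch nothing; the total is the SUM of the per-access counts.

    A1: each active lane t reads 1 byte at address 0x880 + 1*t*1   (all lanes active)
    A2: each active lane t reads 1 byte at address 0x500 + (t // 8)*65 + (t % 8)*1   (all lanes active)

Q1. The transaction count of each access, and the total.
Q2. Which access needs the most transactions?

A1: 1 transaction
A2: 4 transactions

Answer: 1,4; total 5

Answer: A2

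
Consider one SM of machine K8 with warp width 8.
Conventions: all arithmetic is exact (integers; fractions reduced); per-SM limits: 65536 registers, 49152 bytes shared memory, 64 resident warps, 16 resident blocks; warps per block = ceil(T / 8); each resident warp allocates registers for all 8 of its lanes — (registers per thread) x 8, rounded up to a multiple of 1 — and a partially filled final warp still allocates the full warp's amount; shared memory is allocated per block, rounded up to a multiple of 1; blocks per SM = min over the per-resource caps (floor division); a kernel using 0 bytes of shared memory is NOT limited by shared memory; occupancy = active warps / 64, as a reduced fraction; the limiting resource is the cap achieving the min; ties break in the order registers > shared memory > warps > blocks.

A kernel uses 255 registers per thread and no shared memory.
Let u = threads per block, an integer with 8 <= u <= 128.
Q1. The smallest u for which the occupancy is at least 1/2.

Answer: u = 9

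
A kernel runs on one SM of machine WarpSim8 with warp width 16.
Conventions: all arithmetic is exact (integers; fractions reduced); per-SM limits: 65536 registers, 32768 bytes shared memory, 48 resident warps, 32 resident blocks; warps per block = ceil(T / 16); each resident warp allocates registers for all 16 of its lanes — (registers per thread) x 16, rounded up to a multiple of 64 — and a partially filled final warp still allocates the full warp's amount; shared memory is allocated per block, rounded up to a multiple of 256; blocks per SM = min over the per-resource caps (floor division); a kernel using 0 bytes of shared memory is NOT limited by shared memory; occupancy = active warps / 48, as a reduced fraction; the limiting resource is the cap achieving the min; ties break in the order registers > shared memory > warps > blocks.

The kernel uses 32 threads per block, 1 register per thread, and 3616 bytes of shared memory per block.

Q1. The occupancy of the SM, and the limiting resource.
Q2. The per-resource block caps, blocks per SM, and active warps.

Answer: occupancy 1/3, limited by shared memory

registers: 512 blocks
shared memory: 8 blocks
warps: 24 blocks
blocks: 32 blocks

Answer: 8 blocks, 16 active warps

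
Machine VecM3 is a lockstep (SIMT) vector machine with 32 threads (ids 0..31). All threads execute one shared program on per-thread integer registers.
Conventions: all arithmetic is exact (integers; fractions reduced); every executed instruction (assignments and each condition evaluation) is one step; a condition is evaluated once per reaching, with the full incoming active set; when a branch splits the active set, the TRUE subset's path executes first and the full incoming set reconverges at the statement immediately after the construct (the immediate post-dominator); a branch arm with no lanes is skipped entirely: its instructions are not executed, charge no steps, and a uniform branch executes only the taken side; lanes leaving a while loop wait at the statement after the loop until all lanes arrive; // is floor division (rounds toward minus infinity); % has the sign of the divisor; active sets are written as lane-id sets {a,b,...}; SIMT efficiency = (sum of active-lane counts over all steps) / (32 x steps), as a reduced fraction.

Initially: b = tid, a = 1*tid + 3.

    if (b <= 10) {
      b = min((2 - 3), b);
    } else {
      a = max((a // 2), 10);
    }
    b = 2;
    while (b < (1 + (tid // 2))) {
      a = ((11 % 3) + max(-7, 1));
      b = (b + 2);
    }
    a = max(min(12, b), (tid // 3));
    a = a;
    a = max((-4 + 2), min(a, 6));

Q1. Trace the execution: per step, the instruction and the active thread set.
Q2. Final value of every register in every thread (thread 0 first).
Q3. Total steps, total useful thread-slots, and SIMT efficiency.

step 0: eval (b <= 10)               {0,1,2,3,4,5,6,7,8,9,10,11,12,13,14,15,16,17,18,19,20,21,22,23,24,25,26,27,28,29,30,31}
step 1: b <- min((2 - 3), b)         {0,1,2,3,4,5,6,7,8,9,10}
step 2: a <- max((a // 2), 10)       {11,12,13,14,15,16,17,18,19,20,21,22,23,24,25,26,27,28,29,30,31}
step 3: b <- 2                       {0,1,2,3,4,5,6,7,8,9,10,11,12,13,14,15,16,17,18,19,20,21,22,23,24,25,26,27,28,29,30,31}
step 4: eval (b < (1 + (tid // 2)))  {0,1,2,3,4,5,6,7,8,9,10,11,12,13,14,15,16,17,18,19,20,21,22,23,24,25,26,27,28,29,30,31}
step 5: a <- ((11 % 3) + max(-7, 1)) {4,5,6,7,8,9,10,11,12,13,14,15,16,17,18,19,20,21,22,23,24,25,26,27,28,29,30,31}
step 6: b <- (b + 2)                 {4,5,6,7,8,9,10,11,12,13,14,15,16,17,18,19,20,21,22,23,24,25,26,27,28,29,30,31}
step 7: eval (b < (1 + (tid // 2)))  {4,5,6,7,8,9,10,11,12,13,14,15,16,17,18,19,20,21,22,23,24,25,26,27,28,29,30,31}
step 8: a <- ((11 % 3) + max(-7, 1)) {8,9,10,11,12,13,14,15,16,17,18,19,20,21,22,23,24,25,26,27,28,29,30,31}
step 9: b <- (b + 2)                 {8,9,10,11,12,13,14,15,16,17,18,19,20,21,22,23,24,25,26,27,28,29,30,31}
step 10: eval (b < (1 + (tid // 2)))  {8,9,10,11,12,13,14,15,16,17,18,19,20,21,22,23,24,25,26,27,28,29,30,31}
step 11: a <- ((11 % 3) + max(-7, 1)) {12,13,14,15,16,17,18,19,20,21,22,23,24,25,26,27,28,29,30,31}
step 12: b <- (b + 2)                 {12,13,14,15,16,17,18,19,20,21,22,23,24,25,26,27,28,29,30,31}
step 13: eval (b < (1 + (tid // 2)))  {12,13,14,15,16,17,18,19,20,21,22,23,24,25,26,27,28,29,30,31}
step 14: a <- ((11 % 3) + max(-7, 1)) {16,17,18,19,20,21,22,23,24,25,26,27,28,29,30,31}
step 15: b <- (b + 2)                 {16,17,18,19,20,21,22,23,24,25,26,27,28,29,30,31}
step 16: eval (b < (1 + (tid // 2)))  {16,17,18,19,20,21,22,23,24,25,26,27,28,29,30,31}
step 17: a <- ((11 % 3) + max(-7, 1)) {20,21,22,23,24,25,26,27,28,29,30,31}
step 18: b <- (b + 2)                 {20,21,22,23,24,25,26,27,28,29,30,31}
step 19: eval (b < (1 + (tid // 2)))  {20,21,22,23,24,25,26,27,28,29,30,31}
step 20: a <- ((11 % 3) + max(-7, 1)) {24,25,26,27,28,29,30,31}
step 21: b <- (b + 2)                 {24,25,26,27,28,29,30,31}
step 22: eval (b < (1 + (tid // 2)))  {24,25,26,27,28,29,30,31}
step 23: a <- ((11 % 3) + max(-7, 1)) {28,29,30,31}
step 24: b <- (b + 2)                 {28,29,30,31}
step 25: eval (b < (1 + (tid // 2)))  {28,29,30,31}
step 26: a <- max(min(12, b), (tid // 3)) {0,1,2,3,4,5,6,7,8,9,10,11,12,13,14,15,16,17,18,19,20,21,22,23,24,25,26,27,28,29,30,31}
step 27: a <- a                       {0,1,2,3,4,5,6,7,8,9,10,11,12,13,14,15,16,17,18,19,20,21,22,23,24,25,26,27,28,29,30,31}
step 28: a <- max((-4 + 2), min(a, 6)) {0,1,2,3,4,5,6,7,8,9,10,11,12,13,14,15,16,17,18,19,20,21,22,23,24,25,26,27,28,29,30,31}

Answer: 29 steps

b: 2,2,2,2,4,4,4,4,6,6,6,6,8,8,8,8,10,10,10,10,12,12,12,12,14,14,14,14,16,16,16,16
a: 2,2,2,2,4,4,4,4,6,6,6,6,6,6,6,6,6,6,6,6,6,6,6,6,6,6,6,6,6,6,6,6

steps = 29; useful = 560; efficiency = 560/928 = 35/58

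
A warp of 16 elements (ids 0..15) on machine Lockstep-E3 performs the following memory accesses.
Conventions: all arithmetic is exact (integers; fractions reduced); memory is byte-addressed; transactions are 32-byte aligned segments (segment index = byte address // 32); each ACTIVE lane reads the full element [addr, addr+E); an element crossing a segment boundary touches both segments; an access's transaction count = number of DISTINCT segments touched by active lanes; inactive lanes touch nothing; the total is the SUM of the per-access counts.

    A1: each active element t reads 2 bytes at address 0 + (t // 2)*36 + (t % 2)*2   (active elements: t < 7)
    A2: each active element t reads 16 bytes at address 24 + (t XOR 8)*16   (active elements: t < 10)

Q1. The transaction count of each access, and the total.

A1: 4 transactions
A2: 7 transactions

Answer: 4,7; total 11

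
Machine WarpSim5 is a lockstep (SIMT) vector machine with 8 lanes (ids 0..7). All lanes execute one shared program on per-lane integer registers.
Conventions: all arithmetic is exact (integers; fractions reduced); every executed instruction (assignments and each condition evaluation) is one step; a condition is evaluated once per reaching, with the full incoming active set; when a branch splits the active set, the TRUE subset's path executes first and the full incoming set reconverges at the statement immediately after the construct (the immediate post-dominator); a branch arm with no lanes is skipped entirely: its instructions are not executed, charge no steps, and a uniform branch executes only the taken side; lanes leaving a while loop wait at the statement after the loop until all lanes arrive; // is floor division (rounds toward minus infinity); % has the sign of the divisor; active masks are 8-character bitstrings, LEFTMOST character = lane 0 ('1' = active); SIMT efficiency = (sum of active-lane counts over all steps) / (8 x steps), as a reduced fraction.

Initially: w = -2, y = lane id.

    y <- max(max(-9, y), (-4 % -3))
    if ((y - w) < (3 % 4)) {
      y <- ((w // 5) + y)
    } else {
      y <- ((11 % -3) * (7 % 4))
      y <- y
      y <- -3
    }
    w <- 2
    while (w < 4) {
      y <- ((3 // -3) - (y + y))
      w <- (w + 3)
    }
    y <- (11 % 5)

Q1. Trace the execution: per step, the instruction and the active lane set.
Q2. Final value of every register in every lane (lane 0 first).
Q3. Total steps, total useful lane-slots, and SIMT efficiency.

step 0: y <- max(max(-9, y), (-4 % -3)) 11111111
step 1: eval ((y - w) < (3 % 4))     11111111
step 2: y <- ((w // 5) + y)          10000000
step 3: y <- ((11 % -3) * (7 % 4))   01111111
step 4: y <- y                       01111111
step 5: y <- -3                      01111111
step 6: w <- 2                       11111111
step 7: eval (w < 4)                 11111111
step 8: y <- ((3 // -3) - (y + y))   11111111
step 9: w <- (w + 3)                 11111111
step 10: eval (w < 4)                 11111111
step 11: y <- (11 % 5)                11111111

Answer: 12 steps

w: 5,5,5,5,5,5,5,5
y: 1,1,1,1,1,1,1,1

steps = 12; useful = 86; efficiency = 86/96 = 43/48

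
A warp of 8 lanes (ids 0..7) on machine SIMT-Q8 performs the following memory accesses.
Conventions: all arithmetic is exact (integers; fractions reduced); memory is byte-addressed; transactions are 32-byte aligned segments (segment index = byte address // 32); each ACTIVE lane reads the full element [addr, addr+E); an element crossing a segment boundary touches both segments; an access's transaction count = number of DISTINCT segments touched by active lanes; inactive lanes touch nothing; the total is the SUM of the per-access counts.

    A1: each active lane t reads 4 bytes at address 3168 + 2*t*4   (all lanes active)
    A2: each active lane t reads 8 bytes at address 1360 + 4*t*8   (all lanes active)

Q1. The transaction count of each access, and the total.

A1: 2 transactions
A2: 8 transactions

Answer: 2,8; total 10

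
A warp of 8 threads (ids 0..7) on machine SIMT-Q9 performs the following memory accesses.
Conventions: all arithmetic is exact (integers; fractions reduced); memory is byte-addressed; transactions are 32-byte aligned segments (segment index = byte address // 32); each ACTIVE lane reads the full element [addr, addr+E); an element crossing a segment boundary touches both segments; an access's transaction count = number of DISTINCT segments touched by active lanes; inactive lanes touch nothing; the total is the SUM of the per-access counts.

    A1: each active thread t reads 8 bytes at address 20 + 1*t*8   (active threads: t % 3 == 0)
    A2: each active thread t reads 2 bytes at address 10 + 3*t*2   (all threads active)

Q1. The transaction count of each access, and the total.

A1: 3 transactions
A2: 2 transactions

Answer: 3,2; total 5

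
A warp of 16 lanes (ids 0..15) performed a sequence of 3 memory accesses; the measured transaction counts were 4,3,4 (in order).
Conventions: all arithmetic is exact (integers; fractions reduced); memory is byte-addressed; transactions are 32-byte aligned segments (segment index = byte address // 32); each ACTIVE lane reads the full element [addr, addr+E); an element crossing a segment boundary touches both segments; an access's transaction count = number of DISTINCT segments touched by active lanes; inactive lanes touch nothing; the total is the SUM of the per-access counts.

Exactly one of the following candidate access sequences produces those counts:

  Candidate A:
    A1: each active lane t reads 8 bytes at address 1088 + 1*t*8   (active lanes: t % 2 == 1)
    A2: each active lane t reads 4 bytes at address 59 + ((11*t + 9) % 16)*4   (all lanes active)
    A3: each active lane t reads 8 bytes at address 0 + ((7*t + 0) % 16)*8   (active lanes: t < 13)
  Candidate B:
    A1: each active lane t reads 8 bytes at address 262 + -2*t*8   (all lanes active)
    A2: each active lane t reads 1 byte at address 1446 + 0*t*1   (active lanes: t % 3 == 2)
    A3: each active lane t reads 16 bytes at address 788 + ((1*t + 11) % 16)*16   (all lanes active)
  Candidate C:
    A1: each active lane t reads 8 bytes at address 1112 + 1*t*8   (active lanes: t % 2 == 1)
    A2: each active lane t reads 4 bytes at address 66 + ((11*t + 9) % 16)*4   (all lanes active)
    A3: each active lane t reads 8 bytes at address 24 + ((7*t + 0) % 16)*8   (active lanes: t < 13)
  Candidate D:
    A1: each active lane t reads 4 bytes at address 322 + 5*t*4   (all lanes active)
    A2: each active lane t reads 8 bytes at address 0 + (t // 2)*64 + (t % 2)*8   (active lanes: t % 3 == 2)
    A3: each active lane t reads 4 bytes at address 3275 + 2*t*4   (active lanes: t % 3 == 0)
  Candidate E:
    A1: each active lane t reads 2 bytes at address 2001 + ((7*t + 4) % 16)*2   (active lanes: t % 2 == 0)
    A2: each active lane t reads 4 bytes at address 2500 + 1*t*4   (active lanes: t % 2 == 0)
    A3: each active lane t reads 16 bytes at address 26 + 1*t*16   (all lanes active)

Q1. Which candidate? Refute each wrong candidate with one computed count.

B: A1 gives 9 transactions, not 4
C: A3 gives 5 transactions, not 4
D: A1 gives 10 transactions, not 4
E: A1 gives 2 transactions, not 4
A: all counts match (4,3,4)

Answer: A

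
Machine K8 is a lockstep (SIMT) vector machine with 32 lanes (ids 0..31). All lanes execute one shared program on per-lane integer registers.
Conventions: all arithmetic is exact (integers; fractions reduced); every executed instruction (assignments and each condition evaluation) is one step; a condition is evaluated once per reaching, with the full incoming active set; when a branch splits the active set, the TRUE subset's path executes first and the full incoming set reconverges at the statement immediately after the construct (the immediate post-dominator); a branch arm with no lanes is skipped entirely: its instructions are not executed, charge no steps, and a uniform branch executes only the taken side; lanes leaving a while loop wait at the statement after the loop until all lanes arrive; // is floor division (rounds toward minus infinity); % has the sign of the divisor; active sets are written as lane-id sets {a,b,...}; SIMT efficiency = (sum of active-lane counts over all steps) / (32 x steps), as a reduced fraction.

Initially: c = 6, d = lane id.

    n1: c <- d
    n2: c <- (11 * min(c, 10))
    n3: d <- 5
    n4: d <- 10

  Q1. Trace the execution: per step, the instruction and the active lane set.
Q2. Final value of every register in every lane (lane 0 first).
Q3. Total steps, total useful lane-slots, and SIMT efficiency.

step 0: c <- d                       {0,1,2,3,4,5,6,7,8,9,10,11,12,13,14,15,16,17,18,19,20,21,22,23,24,25,26,27,28,29,30,31}
step 1: c <- (11 * min(c, 10))       {0,1,2,3,4,5,6,7,8,9,10,11,12,13,14,15,16,17,18,19,20,21,22,23,24,25,26,27,28,29,30,31}
step 2: d <- 5                       {0,1,2,3,4,5,6,7,8,9,10,11,12,13,14,15,16,17,18,19,20,21,22,23,24,25,26,27,28,29,30,31}
step 3: d <- 10                      {0,1,2,3,4,5,6,7,8,9,10,11,12,13,14,15,16,17,18,19,20,21,22,23,24,25,26,27,28,29,30,31}

Answer: 4 steps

c: 0,11,22,33,44,55,66,77,88,99,110,110,110,110,110,110,110,110,110,110,110,110,110,110,110,110,110,110,110,110,110,110
d: 10,10,10,10,10,10,10,10,10,10,10,10,10,10,10,10,10,10,10,10,10,10,10,10,10,10,10,10,10,10,10,10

steps = 4; useful = 128; efficiency = 128/128 = 1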